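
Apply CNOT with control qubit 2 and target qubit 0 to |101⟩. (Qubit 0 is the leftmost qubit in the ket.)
|001⟩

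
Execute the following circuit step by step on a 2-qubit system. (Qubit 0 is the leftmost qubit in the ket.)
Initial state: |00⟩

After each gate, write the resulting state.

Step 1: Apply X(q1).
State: |01⟩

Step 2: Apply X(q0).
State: |11⟩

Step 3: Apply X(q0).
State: |01⟩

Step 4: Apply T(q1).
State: (1/√2 + (1/√2)i)|01⟩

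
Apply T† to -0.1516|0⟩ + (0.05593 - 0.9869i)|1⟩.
-0.1516|0⟩ + (-0.6583 - 0.7374i)|1⟩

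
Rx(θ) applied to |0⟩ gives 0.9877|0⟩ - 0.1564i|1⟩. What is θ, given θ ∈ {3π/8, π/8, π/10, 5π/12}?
π/10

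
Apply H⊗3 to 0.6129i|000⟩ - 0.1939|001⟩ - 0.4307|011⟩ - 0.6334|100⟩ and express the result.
(-0.4448 + 0.2167i)|000⟩ + (-0.003111 + 0.2167i)|001⟩ + (-0.1402 + 0.2167i)|010⟩ + (-0.3077 + 0.2167i)|011⟩ + (0.003111 + 0.2167i)|100⟩ + (0.4448 + 0.2167i)|101⟩ + (0.3077 + 0.2167i)|110⟩ + (0.1402 + 0.2167i)|111⟩

H⊗3 gives amp(|y⟩) = (1/2√2) Σ_x (−1)^(x·y) amp(|x⟩), where x·y is the number of positions in which both x and y have a 1.
|000⟩: (0.6129i - 0.1939 - 0.4307 - 0.6334)/(2√2) = (-0.4448 + 0.2167i)
|001⟩: (0.6129i + 0.1939 + 0.4307 - 0.6334)/(2√2) = (-0.003111 + 0.2167i)
|010⟩: (0.6129i - 0.1939 + 0.4307 - 0.6334)/(2√2) = (-0.1402 + 0.2167i)
|011⟩: (0.6129i + 0.1939 - 0.4307 - 0.6334)/(2√2) = (-0.3077 + 0.2167i)
|100⟩: (0.6129i - 0.1939 - 0.4307 + 0.6334)/(2√2) = (0.003111 + 0.2167i)
|101⟩: (0.6129i + 0.1939 + 0.4307 + 0.6334)/(2√2) = (0.4448 + 0.2167i)
|110⟩: (0.6129i - 0.1939 + 0.4307 + 0.6334)/(2√2) = (0.3077 + 0.2167i)
|111⟩: (0.6129i + 0.1939 - 0.4307 + 0.6334)/(2√2) = (0.1402 + 0.2167i)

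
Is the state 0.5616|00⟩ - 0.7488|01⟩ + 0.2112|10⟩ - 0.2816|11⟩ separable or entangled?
Separable

Writing the state as a|00⟩ + b|01⟩ + c|10⟩ + d|11⟩, it is a product state iff ad − bc = 0.
Here (a, b, c, d) = (0.5616, -0.7488, 0.2112, -0.2816): ad − bc = (0.5616)(-0.2816) − (-0.7488)(0.2112) = 0, so the state is separable.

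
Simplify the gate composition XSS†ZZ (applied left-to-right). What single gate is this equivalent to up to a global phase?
X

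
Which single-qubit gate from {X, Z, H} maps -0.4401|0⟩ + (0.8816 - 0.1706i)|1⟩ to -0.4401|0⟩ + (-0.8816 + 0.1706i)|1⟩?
Z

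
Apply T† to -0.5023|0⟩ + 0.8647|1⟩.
-0.5023|0⟩ + (0.6114 - 0.6114i)|1⟩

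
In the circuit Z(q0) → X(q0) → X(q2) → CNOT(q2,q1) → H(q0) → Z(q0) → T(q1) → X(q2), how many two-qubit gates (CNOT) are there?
1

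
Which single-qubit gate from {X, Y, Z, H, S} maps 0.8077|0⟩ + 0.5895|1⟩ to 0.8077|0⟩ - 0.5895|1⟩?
Z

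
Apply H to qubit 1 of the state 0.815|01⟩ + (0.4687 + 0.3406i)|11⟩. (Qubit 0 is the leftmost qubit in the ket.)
0.5763|00⟩ - 0.5763|01⟩ + (0.3314 + 0.2408i)|10⟩ + (-0.3314 - 0.2408i)|11⟩

H on qubit 1 mixes each pair of kets that differ only in qubit 1: amplitudes (a, b) of (|…0…⟩, |…1…⟩) become ((a + b)/√2, (a − b)/√2). Kets absent from the input have amplitude 0.
(|00⟩, |01⟩): (a, b) = (0, 0.815) → (0.5763, -0.5763)
(|10⟩, |11⟩): (a, b) = (0, (0.4687 + 0.3406i)) → ((0.3314 + 0.2408i), (-0.3314 - 0.2408i))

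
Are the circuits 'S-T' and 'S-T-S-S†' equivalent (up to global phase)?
Yes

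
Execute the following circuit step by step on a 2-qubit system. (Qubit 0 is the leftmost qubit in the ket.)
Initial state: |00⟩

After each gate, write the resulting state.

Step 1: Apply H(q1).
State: 1/√2|00⟩ + 1/√2|01⟩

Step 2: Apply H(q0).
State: 1/2|00⟩ + 1/2|01⟩ + 1/2|10⟩ + 1/2|11⟩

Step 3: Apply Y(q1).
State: -(1/2)i|00⟩ + (1/2)i|01⟩ - (1/2)i|10⟩ + (1/2)i|11⟩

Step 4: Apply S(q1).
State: -(1/2)i|00⟩ - 1/2|01⟩ - (1/2)i|10⟩ - 1/2|11⟩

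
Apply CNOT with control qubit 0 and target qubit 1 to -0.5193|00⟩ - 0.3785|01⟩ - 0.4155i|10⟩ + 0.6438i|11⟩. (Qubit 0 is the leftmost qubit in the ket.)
-0.5193|00⟩ - 0.3785|01⟩ + 0.6438i|10⟩ - 0.4155i|11⟩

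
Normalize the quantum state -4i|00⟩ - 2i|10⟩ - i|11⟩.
-0.8729i|00⟩ - 0.4364i|10⟩ - 0.2182i|11⟩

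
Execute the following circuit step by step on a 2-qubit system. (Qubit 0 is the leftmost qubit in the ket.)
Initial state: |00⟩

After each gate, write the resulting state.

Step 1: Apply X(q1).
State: |01⟩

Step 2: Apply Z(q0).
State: |01⟩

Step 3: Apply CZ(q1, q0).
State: |01⟩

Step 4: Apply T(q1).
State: (1/√2 + (1/√2)i)|01⟩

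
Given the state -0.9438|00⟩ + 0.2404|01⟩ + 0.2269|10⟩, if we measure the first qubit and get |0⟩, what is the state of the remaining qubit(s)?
-0.9691|0⟩ + 0.2468|1⟩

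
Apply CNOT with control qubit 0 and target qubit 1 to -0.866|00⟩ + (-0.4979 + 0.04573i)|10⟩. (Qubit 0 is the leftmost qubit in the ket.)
-0.866|00⟩ + (-0.4979 + 0.04573i)|11⟩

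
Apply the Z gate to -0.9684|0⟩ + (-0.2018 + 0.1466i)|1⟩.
-0.9684|0⟩ + (0.2018 - 0.1466i)|1⟩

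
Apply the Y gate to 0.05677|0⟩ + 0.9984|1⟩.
-0.9984i|0⟩ + 0.05677i|1⟩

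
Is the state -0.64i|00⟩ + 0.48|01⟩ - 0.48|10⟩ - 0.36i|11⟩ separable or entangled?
Separable

Writing the state as a|00⟩ + b|01⟩ + c|10⟩ + d|11⟩, it is a product state iff ad − bc = 0.
Here (a, b, c, d) = (-0.64i, 0.48, -0.48, -0.36i): ad − bc = (-0.64i)(-0.36i) − (0.48)(-0.48) = 0, so the state is separable.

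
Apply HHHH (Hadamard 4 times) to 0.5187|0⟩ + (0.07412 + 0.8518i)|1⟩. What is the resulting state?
0.5187|0⟩ + (0.07412 + 0.8518i)|1⟩

H² = I, so an even number of Hadamards cancels: H^4 = I and the state is unchanged.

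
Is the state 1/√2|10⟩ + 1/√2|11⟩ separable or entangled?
Separable

Writing the state as a|00⟩ + b|01⟩ + c|10⟩ + d|11⟩, it is a product state iff ad − bc = 0.
Here (a, b, c, d) = (0, 0, 1/√2, 1/√2): ad − bc = (0)(1/√2) − (0)(1/√2) = 0, so the state is separable.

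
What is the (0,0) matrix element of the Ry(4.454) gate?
-0.6101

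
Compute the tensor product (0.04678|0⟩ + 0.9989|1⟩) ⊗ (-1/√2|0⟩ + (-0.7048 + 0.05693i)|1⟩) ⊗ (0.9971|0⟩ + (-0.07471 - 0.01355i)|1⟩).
-0.03298|000⟩ + (0.002471 + 0.0004482i)|001⟩ + (-0.03287 + 0.002655i)|010⟩ + (0.002499 + 0.0002478i)|011⟩ - 0.7043|100⟩ + (0.05277 + 0.009571i)|101⟩ + (-0.702 + 0.0567i)|110⟩ + (0.05337 + 0.005291i)|111⟩

amp(|b₁b₂…⟩) = product of the factor amplitudes for bits b₁, b₂, …; only kets whose every factor amplitude is nonzero survive.
|000⟩: (0.04678)(-1/√2)(0.9971) = -0.03298
|001⟩: (0.04678)(-1/√2)(-0.07471 - 0.01355i) = (0.002471 + 0.0004482i)
|010⟩: (0.04678)(-0.7048 + 0.05693i)(0.9971) = (-0.03287 + 0.002655i)
|011⟩: (0.04678)(-0.7048 + 0.05693i)(-0.07471 - 0.01355i) = (0.002499 + 0.0002478i)
|100⟩: (0.9989)(-1/√2)(0.9971) = -0.7043
|101⟩: (0.9989)(-1/√2)(-0.07471 - 0.01355i) = (0.05277 + 0.009571i)
|110⟩: (0.9989)(-0.7048 + 0.05693i)(0.9971) = (-0.702 + 0.0567i)
|111⟩: (0.9989)(-0.7048 + 0.05693i)(-0.07471 - 0.01355i) = (0.05337 + 0.005291i)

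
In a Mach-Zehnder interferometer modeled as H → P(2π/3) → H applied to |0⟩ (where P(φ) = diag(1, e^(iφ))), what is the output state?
(0.25 + 0.433i)|0⟩ + (0.75 - 0.433i)|1⟩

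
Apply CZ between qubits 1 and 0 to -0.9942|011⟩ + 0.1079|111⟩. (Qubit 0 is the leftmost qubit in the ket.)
-0.9942|011⟩ - 0.1079|111⟩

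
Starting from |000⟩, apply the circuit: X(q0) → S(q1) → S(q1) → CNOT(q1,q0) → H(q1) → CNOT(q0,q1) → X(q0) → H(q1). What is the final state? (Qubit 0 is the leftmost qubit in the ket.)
|000⟩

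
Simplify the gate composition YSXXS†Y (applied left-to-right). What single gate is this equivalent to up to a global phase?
I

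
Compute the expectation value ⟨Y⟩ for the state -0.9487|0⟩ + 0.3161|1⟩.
0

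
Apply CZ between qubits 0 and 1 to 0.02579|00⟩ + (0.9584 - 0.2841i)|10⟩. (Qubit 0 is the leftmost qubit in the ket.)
0.02579|00⟩ + (0.9584 - 0.2841i)|10⟩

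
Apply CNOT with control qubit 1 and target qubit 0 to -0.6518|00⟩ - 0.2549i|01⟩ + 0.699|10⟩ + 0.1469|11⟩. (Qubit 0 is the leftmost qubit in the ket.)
-0.6518|00⟩ + 0.1469|01⟩ + 0.699|10⟩ - 0.2549i|11⟩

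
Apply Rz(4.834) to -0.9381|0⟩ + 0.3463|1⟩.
(0.7024 + 0.6218i)|0⟩ + (-0.2593 + 0.2295i)|1⟩

Rz(4.834) = [[e^(−iθ/2), 0], [0, e^(iθ/2)]] with e^(±iθ/2) = cos(θ/2) ± i·sin(θ/2); θ = 4.834, cos(θ/2) ≈ -0.748769, sin(θ/2) ≈ 0.66283.
With a = amp(|0⟩) = -0.9381 and b = amp(|1⟩) = 0.3463:
new amp(|0⟩) = (-0.748769 - 0.66283i)·a = (0.7024 + 0.6218i)
new amp(|1⟩) = (-0.748769 + 0.66283i)·b = (-0.2593 + 0.2295i)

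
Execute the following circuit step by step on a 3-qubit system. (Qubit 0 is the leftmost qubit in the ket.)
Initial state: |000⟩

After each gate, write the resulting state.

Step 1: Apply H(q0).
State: 1/√2|000⟩ + 1/√2|100⟩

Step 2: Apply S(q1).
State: 1/√2|000⟩ + 1/√2|100⟩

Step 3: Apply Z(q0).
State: 1/√2|000⟩ - 1/√2|100⟩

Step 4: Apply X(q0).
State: -1/√2|000⟩ + 1/√2|100⟩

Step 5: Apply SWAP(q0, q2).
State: -1/√2|000⟩ + 1/√2|001⟩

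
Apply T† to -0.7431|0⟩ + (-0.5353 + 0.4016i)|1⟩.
-0.7431|0⟩ + (-0.09454 + 0.6625i)|1⟩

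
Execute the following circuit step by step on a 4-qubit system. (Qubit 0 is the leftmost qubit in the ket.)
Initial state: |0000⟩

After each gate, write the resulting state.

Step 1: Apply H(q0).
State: 1/√2|0000⟩ + 1/√2|1000⟩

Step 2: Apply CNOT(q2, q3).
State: 1/√2|0000⟩ + 1/√2|1000⟩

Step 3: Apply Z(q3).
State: 1/√2|0000⟩ + 1/√2|1000⟩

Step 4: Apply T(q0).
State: 1/√2|0000⟩ + (1/2 + (1/2)i)|1000⟩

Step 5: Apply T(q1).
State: 1/√2|0000⟩ + (1/2 + (1/2)i)|1000⟩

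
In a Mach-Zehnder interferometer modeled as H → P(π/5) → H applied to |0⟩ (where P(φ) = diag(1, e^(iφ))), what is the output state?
(0.9045 + 0.2939i)|0⟩ + (0.09549 - 0.2939i)|1⟩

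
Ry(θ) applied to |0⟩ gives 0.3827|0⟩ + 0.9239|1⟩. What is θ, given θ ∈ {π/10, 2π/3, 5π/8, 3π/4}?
3π/4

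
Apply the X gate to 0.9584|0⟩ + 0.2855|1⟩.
0.2855|0⟩ + 0.9584|1⟩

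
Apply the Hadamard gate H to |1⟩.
1/√2|0⟩ - 1/√2|1⟩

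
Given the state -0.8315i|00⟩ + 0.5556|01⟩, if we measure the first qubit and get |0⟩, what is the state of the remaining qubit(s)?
-0.8315i|0⟩ + 0.5556|1⟩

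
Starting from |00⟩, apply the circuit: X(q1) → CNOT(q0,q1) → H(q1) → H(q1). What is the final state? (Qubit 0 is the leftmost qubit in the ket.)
|01⟩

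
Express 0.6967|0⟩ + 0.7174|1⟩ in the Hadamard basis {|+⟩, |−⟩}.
0.9999|+⟩ - 0.01464|−⟩

With |ψ⟩ = α|0⟩ + β|1⟩, the Hadamard-basis coefficients are ⟨+|ψ⟩ = (α + β)/√2 and ⟨−|ψ⟩ = (α − β)/√2.
Here α = 0.6967, β = 0.7174: (α + β)/√2 = 0.9999, (α − β)/√2 = -0.01464.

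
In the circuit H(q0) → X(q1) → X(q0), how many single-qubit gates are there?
3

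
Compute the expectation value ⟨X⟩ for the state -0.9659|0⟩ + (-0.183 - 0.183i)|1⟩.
0.3535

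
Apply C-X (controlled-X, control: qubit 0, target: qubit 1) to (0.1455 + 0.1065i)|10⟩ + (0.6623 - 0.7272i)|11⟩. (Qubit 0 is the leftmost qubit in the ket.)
(0.6623 - 0.7272i)|10⟩ + (0.1455 + 0.1065i)|11⟩

C-X leaves the control-|0⟩ kets |00⟩, |01⟩ unchanged and applies X to qubit 1 on the control-|1⟩ pair (|10⟩, |11⟩).
X = [[0, 1], [1, 0]].
With a = amp(|10⟩) = (0.1455 + 0.1065i) and b = amp(|11⟩) = (0.6623 - 0.7272i):
new amp(|10⟩) = (1)·b = (0.6623 - 0.7272i)
new amp(|11⟩) = (1)·a = (0.1455 + 0.1065i)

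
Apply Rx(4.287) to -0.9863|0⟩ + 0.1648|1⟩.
(0.5345 - 0.1385i)|0⟩ + (-0.08931 + 0.8289i)|1⟩

Rx(4.287) = [[cos(θ/2), −i·sin(θ/2)], [−i·sin(θ/2), cos(θ/2)]]; θ = 4.287, cos(θ/2) ≈ -0.541906, sin(θ/2) ≈ 0.840439.
With a = amp(|0⟩) = -0.9863 and b = amp(|1⟩) = 0.1648:
new amp(|0⟩) = (-0.541906)·a + (-0.840439i)·b = (0.5345 - 0.1385i)
new amp(|1⟩) = (-0.840439i)·a + (-0.541906)·b = (-0.08931 + 0.8289i)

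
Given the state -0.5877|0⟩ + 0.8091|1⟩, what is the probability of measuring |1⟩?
0.6546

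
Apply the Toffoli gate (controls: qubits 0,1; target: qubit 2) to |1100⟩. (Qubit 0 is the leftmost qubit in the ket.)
|1110⟩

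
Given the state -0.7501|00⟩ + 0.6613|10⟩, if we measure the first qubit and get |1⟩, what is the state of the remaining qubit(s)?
|0⟩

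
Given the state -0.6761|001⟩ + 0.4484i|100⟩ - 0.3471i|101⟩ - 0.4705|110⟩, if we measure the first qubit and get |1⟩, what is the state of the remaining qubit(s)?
0.6086i|00⟩ - 0.4711i|01⟩ - 0.6386|10⟩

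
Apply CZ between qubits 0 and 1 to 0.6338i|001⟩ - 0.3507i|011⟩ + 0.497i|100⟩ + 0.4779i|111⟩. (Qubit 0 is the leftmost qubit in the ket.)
0.6338i|001⟩ - 0.3507i|011⟩ + 0.497i|100⟩ - 0.4779i|111⟩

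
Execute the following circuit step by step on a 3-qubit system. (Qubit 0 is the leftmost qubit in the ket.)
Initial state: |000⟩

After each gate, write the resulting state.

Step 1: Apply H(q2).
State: 1/√2|000⟩ + 1/√2|001⟩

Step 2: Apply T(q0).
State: 1/√2|000⟩ + 1/√2|001⟩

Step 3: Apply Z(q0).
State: 1/√2|000⟩ + 1/√2|001⟩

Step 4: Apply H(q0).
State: 1/2|000⟩ + 1/2|001⟩ + 1/2|100⟩ + 1/2|101⟩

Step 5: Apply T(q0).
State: 1/2|000⟩ + 1/2|001⟩ + (1/√8 + (1/√8)i)|100⟩ + (1/√8 + (1/√8)i)|101⟩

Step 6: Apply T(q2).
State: 1/2|000⟩ + (1/√8 + (1/√8)i)|001⟩ + (1/√8 + (1/√8)i)|100⟩ + (1/2)i|101⟩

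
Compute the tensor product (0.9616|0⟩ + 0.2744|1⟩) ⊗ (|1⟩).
0.9616|01⟩ + 0.2744|11⟩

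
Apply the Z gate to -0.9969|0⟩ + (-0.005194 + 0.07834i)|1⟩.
-0.9969|0⟩ + (0.005194 - 0.07834i)|1⟩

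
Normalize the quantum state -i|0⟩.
-i|0⟩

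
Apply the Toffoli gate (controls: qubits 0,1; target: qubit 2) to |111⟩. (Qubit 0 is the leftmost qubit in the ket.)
|110⟩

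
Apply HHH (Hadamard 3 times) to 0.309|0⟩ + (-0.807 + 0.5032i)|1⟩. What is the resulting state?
(-0.3521 + 0.3558i)|0⟩ + (0.7891 - 0.3558i)|1⟩

H² = I, so H^3 = H: a single Hadamard. With (a, b) = (0.309, (-0.807 + 0.5032i)), H gives ((a + b)/√2, (a − b)/√2) = ((-0.3521 + 0.3558i), (0.7891 - 0.3558i)).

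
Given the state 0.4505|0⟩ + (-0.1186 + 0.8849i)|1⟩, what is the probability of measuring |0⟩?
0.203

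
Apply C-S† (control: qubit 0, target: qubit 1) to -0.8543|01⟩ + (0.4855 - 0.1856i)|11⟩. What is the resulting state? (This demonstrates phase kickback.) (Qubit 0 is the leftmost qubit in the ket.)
-0.8543|01⟩ + (-0.1856 - 0.4855i)|11⟩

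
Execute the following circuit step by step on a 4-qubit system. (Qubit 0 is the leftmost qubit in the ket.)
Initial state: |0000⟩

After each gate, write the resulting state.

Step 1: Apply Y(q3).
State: i|0001⟩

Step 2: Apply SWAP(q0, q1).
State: i|0001⟩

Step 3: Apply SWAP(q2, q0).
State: i|0001⟩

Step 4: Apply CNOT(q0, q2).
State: i|0001⟩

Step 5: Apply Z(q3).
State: -i|0001⟩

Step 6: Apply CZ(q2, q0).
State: -i|0001⟩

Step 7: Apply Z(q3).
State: i|0001⟩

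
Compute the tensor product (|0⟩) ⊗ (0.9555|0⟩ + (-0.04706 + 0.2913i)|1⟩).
0.9555|00⟩ + (-0.04706 + 0.2913i)|01⟩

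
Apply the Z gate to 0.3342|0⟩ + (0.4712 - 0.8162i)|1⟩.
0.3342|0⟩ + (-0.4712 + 0.8162i)|1⟩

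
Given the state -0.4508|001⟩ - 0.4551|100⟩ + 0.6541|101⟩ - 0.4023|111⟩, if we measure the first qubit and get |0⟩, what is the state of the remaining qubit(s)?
-|01⟩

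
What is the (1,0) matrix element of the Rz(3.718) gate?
0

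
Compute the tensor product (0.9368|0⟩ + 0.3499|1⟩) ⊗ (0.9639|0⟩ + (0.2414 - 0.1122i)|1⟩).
0.903|00⟩ + (0.2261 - 0.1051i)|01⟩ + 0.3373|10⟩ + (0.08447 - 0.03926i)|11⟩

amp(|b₁b₂…⟩) = product of the factor amplitudes for bits b₁, b₂, …; only kets whose every factor amplitude is nonzero survive.
|00⟩: (0.9368)(0.9639) = 0.903
|01⟩: (0.9368)(0.2414 - 0.1122i) = (0.2261 - 0.1051i)
|10⟩: (0.3499)(0.9639) = 0.3373
|11⟩: (0.3499)(0.2414 - 0.1122i) = (0.08447 - 0.03926i)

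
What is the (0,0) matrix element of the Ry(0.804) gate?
0.9203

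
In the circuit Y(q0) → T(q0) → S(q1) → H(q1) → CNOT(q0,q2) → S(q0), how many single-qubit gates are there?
5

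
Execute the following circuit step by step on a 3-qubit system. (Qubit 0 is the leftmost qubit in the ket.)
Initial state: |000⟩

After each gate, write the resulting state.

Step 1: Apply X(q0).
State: |100⟩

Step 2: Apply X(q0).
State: |000⟩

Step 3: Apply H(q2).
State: 1/√2|000⟩ + 1/√2|001⟩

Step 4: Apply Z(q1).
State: 1/√2|000⟩ + 1/√2|001⟩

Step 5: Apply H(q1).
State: 1/2|000⟩ + 1/2|001⟩ + 1/2|010⟩ + 1/2|011⟩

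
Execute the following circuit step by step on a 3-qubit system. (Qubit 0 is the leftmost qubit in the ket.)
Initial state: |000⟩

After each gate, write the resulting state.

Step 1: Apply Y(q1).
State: i|010⟩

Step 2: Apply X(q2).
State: i|011⟩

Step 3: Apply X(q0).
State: i|111⟩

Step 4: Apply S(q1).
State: -|111⟩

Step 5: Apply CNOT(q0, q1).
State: -|101⟩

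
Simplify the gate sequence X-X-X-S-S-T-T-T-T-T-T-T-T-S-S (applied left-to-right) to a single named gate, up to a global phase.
X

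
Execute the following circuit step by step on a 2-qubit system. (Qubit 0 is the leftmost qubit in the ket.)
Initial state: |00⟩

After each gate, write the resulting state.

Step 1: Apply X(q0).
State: |10⟩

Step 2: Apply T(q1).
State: |10⟩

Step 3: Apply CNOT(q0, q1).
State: |11⟩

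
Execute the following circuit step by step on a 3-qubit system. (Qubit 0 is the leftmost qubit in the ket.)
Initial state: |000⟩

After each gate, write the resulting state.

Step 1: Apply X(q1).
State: |010⟩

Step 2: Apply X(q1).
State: |000⟩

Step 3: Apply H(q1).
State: 1/√2|000⟩ + 1/√2|010⟩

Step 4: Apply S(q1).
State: 1/√2|000⟩ + (1/√2)i|010⟩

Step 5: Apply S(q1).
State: 1/√2|000⟩ - 1/√2|010⟩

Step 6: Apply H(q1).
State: |010⟩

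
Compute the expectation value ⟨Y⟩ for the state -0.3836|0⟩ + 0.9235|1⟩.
0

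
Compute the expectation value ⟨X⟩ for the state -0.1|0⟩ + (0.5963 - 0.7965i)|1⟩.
-0.1193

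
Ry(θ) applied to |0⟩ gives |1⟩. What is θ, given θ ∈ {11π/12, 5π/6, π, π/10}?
π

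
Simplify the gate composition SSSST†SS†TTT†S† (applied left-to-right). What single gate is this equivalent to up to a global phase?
S†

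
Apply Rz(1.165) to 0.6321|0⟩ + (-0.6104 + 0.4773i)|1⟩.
(0.5279 - 0.3477i)|0⟩ + (-0.7723 + 0.0628i)|1⟩

Rz(1.165) = [[e^(−iθ/2), 0], [0, e^(iθ/2)]] with e^(±iθ/2) = cos(θ/2) ± i·sin(θ/2); θ = 1.165, cos(θ/2) ≈ 0.83509, sin(θ/2) ≈ 0.550113.
With a = amp(|0⟩) = 0.6321 and b = amp(|1⟩) = (-0.6104 + 0.4773i):
new amp(|0⟩) = (0.83509 - 0.550113i)·a = (0.5279 - 0.3477i)
new amp(|1⟩) = (0.83509 + 0.550113i)·b = (-0.7723 + 0.0628i)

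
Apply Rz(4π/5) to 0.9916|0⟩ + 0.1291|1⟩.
(0.3064 - 0.9431i)|0⟩ + (0.03989 + 0.1228i)|1⟩

Rz(4π/5) = [[e^(−iθ/2), 0], [0, e^(iθ/2)]] with e^(±iθ/2) = cos(θ/2) ± i·sin(θ/2); θ = 4π/5, cos(θ/2) ≈ 0.309017, sin(θ/2) ≈ 0.951057.
With a = amp(|0⟩) = 0.9916 and b = amp(|1⟩) = 0.1291:
new amp(|0⟩) = (0.309017 - 0.951057i)·a = (0.3064 - 0.9431i)
new amp(|1⟩) = (0.309017 + 0.951057i)·b = (0.03989 + 0.1228i)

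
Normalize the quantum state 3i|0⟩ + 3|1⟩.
(1/√2)i|0⟩ + 1/√2|1⟩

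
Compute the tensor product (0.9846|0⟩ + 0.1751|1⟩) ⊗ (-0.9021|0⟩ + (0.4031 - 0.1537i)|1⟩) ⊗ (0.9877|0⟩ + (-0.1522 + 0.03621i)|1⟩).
-0.8773|000⟩ + (0.1352 - 0.03216i)|001⟩ + (0.392 - 0.1495i)|010⟩ + (-0.05493 + 0.0374i)|011⟩ - 0.156|100⟩ + (0.02404 - 0.00572i)|101⟩ + (0.06971 - 0.02658i)|110⟩ + (-0.009768 + 0.006652i)|111⟩

amp(|b₁b₂…⟩) = product of the factor amplitudes for bits b₁, b₂, …; only kets whose every factor amplitude is nonzero survive.
|000⟩: (0.9846)(-0.9021)(0.9877) = -0.8773
|001⟩: (0.9846)(-0.9021)(-0.1522 + 0.03621i) = (0.1352 - 0.03216i)
|010⟩: (0.9846)(0.4031 - 0.1537i)(0.9877) = (0.392 - 0.1495i)
|011⟩: (0.9846)(0.4031 - 0.1537i)(-0.1522 + 0.03621i) = (-0.05493 + 0.0374i)
|100⟩: (0.1751)(-0.9021)(0.9877) = -0.156
|101⟩: (0.1751)(-0.9021)(-0.1522 + 0.03621i) = (0.02404 - 0.00572i)
|110⟩: (0.1751)(0.4031 - 0.1537i)(0.9877) = (0.06971 - 0.02658i)
|111⟩: (0.1751)(0.4031 - 0.1537i)(-0.1522 + 0.03621i) = (-0.009768 + 0.006652i)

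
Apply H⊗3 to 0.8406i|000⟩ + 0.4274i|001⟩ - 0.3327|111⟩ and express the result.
(-0.1176 + 0.4483i)|000⟩ + (0.1176 + 0.1461i)|001⟩ + (0.1176 + 0.4483i)|010⟩ + (-0.1176 + 0.1461i)|011⟩ + (0.1176 + 0.4483i)|100⟩ + (-0.1176 + 0.1461i)|101⟩ + (-0.1176 + 0.4483i)|110⟩ + (0.1176 + 0.1461i)|111⟩

H⊗3 gives amp(|y⟩) = (1/2√2) Σ_x (−1)^(x·y) amp(|x⟩), where x·y is the number of positions in which both x and y have a 1.
|000⟩: (0.8406i + 0.4274i - 0.3327)/(2√2) = (-0.1176 + 0.4483i)
|001⟩: (0.8406i - 0.4274i + 0.3327)/(2√2) = (0.1176 + 0.1461i)
|010⟩: (0.8406i + 0.4274i + 0.3327)/(2√2) = (0.1176 + 0.4483i)
|011⟩: (0.8406i - 0.4274i - 0.3327)/(2√2) = (-0.1176 + 0.1461i)
|100⟩: (0.8406i + 0.4274i + 0.3327)/(2√2) = (0.1176 + 0.4483i)
|101⟩: (0.8406i - 0.4274i - 0.3327)/(2√2) = (-0.1176 + 0.1461i)
|110⟩: (0.8406i + 0.4274i - 0.3327)/(2√2) = (-0.1176 + 0.4483i)
|111⟩: (0.8406i - 0.4274i + 0.3327)/(2√2) = (0.1176 + 0.1461i)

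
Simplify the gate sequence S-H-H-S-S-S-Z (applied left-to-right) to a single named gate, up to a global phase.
Z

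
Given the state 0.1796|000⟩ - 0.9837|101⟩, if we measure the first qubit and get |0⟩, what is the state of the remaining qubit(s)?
|00⟩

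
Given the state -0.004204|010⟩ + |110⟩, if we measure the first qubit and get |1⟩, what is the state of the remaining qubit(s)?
|10⟩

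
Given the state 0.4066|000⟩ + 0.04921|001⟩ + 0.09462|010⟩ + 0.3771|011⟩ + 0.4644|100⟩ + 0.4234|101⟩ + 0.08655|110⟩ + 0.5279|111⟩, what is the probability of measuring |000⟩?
0.1653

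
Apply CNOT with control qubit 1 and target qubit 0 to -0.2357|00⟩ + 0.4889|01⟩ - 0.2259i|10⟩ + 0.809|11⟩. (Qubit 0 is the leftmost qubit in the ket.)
-0.2357|00⟩ + 0.809|01⟩ - 0.2259i|10⟩ + 0.4889|11⟩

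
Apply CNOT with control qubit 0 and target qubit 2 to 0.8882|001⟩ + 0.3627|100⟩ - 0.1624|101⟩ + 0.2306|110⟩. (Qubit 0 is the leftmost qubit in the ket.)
0.8882|001⟩ - 0.1624|100⟩ + 0.3627|101⟩ + 0.2306|111⟩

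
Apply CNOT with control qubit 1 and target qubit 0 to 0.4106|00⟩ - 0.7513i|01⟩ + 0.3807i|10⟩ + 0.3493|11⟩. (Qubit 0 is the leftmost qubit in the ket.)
0.4106|00⟩ + 0.3493|01⟩ + 0.3807i|10⟩ - 0.7513i|11⟩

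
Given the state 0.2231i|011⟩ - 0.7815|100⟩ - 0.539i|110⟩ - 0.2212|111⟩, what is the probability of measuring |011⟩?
0.04977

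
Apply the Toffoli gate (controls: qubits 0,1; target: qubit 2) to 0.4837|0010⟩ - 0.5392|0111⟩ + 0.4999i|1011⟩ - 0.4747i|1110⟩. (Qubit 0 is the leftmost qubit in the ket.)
0.4837|0010⟩ - 0.5392|0111⟩ + 0.4999i|1011⟩ - 0.4747i|1100⟩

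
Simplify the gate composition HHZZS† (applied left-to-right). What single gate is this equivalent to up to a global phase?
S†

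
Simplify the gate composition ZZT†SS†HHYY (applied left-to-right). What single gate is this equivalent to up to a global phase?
T†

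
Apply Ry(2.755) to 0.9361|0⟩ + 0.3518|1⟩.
-0.1654|0⟩ + 0.9862|1⟩

Ry(2.755) = [[cos(θ/2), −sin(θ/2)], [sin(θ/2), cos(θ/2)]]; θ = 2.755, cos(θ/2) ≈ 0.192095, sin(θ/2) ≈ 0.981376.
With a = amp(|0⟩) = 0.9361 and b = amp(|1⟩) = 0.3518:
new amp(|0⟩) = (0.192095)·a + (-0.981376)·b = -0.1654
new amp(|1⟩) = (0.981376)·a + (0.192095)·b = 0.9862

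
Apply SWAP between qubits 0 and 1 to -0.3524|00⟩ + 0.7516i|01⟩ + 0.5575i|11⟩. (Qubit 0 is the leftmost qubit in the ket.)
-0.3524|00⟩ + 0.7516i|10⟩ + 0.5575i|11⟩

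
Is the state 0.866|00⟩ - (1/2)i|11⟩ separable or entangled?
Entangled

Writing the state as a|00⟩ + b|01⟩ + c|10⟩ + d|11⟩, it is a product state iff ad − bc = 0.
Here (a, b, c, d) = (0.866, 0, 0, -(1/2)i): ad − bc = (0.866)(-(1/2)i) − (0)(0) = -0.433i ≠ 0, so the state is entangled.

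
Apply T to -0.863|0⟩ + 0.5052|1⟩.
-0.863|0⟩ + (0.3572 + 0.3572i)|1⟩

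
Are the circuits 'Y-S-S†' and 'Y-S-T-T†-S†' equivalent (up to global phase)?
Yes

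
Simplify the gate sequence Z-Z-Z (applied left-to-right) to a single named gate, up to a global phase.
Z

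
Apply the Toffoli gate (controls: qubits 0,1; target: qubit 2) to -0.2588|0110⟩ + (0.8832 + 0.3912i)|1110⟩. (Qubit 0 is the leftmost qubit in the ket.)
-0.2588|0110⟩ + (0.8832 + 0.3912i)|1100⟩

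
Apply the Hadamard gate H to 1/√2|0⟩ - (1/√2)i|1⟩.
(1/2 - (1/2)i)|0⟩ + (1/2 + (1/2)i)|1⟩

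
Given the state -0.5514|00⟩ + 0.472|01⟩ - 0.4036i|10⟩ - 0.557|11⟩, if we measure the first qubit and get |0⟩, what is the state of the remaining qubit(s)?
-0.7597|0⟩ + 0.6503|1⟩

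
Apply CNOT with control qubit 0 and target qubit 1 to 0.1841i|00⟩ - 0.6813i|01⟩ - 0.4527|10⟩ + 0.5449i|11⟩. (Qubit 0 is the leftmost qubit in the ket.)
0.1841i|00⟩ - 0.6813i|01⟩ + 0.5449i|10⟩ - 0.4527|11⟩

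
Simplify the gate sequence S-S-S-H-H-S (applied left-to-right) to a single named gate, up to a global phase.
I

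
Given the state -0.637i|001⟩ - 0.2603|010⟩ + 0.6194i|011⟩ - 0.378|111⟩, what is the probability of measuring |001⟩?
0.4058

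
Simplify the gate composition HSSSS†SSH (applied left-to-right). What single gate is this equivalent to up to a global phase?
I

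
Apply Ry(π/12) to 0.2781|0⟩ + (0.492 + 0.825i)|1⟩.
(0.2115 - 0.1077i)|0⟩ + (0.5241 + 0.8179i)|1⟩

Ry(π/12) = [[cos(θ/2), −sin(θ/2)], [sin(θ/2), cos(θ/2)]]; θ = π/12, cos(θ/2) ≈ 0.991445, sin(θ/2) ≈ 0.130526.
With a = amp(|0⟩) = 0.2781 and b = amp(|1⟩) = (0.492 + 0.825i):
new amp(|0⟩) = (0.991445)·a + (-0.130526)·b = (0.2115 - 0.1077i)
new amp(|1⟩) = (0.130526)·a + (0.991445)·b = (0.5241 + 0.8179i)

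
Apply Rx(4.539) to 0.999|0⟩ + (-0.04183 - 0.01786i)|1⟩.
(-0.6563 + 0.03203i)|0⟩ + (0.02691 - 0.7534i)|1⟩

Rx(4.539) = [[cos(θ/2), −i·sin(θ/2)], [−i·sin(θ/2), cos(θ/2)]]; θ = 4.539, cos(θ/2) ≈ -0.643226, sin(θ/2) ≈ 0.765677.
With a = amp(|0⟩) = 0.999 and b = amp(|1⟩) = (-0.04183 - 0.01786i):
new amp(|0⟩) = (-0.643226)·a + (-0.765677i)·b = (-0.6563 + 0.03203i)
new amp(|1⟩) = (-0.765677i)·a + (-0.643226)·b = (0.02691 - 0.7534i)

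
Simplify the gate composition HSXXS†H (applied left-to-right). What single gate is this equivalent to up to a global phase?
I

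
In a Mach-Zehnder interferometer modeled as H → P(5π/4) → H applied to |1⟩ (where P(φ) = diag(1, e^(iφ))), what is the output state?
(0.8536 + (1/√8)i)|0⟩ + (0.1464 - (1/√8)i)|1⟩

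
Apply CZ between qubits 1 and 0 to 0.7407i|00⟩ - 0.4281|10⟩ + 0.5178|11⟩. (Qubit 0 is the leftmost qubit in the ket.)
0.7407i|00⟩ - 0.4281|10⟩ - 0.5178|11⟩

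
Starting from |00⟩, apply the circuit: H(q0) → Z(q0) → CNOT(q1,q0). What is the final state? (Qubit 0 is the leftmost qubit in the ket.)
1/√2|00⟩ - 1/√2|10⟩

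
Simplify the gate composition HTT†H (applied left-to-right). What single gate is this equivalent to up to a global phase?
I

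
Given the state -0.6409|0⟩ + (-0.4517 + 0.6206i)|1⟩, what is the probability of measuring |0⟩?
0.4108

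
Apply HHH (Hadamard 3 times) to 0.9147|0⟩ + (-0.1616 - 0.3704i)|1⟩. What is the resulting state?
(0.5325 - 0.2619i)|0⟩ + (0.7611 + 0.2619i)|1⟩

H² = I, so H^3 = H: a single Hadamard. With (a, b) = (0.9147, (-0.1616 - 0.3704i)), H gives ((a + b)/√2, (a − b)/√2) = ((0.5325 - 0.2619i), (0.7611 + 0.2619i)).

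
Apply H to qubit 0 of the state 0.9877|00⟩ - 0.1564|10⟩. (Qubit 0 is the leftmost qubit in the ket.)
0.5878|00⟩ + 0.809|10⟩

H on qubit 0 mixes each pair of kets that differ only in qubit 0: amplitudes (a, b) of (|…0…⟩, |…1…⟩) become ((a + b)/√2, (a − b)/√2). Kets absent from the input have amplitude 0.
(|00⟩, |10⟩): (a, b) = (0.9877, -0.1564) → (0.5878, 0.809)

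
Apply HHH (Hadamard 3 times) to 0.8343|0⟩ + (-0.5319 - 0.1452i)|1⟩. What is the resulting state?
(0.2138 - 0.1027i)|0⟩ + (0.966 + 0.1027i)|1⟩

H² = I, so H^3 = H: a single Hadamard. With (a, b) = (0.8343, (-0.5319 - 0.1452i)), H gives ((a + b)/√2, (a − b)/√2) = ((0.2138 - 0.1027i), (0.966 + 0.1027i)).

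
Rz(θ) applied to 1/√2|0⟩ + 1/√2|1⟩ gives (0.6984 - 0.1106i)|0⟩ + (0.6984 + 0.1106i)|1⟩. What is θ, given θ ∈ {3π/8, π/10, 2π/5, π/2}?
π/10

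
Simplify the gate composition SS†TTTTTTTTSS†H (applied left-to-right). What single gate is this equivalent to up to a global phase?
H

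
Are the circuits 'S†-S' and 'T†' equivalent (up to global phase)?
No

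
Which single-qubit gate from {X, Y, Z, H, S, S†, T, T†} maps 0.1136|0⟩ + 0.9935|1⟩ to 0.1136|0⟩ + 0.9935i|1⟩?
S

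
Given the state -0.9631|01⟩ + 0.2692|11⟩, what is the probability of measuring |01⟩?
0.9276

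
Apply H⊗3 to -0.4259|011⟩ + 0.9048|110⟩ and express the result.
0.1693|000⟩ + 0.4705|001⟩ - 0.1693|010⟩ - 0.4705|011⟩ - 0.4705|100⟩ - 0.1693|101⟩ + 0.4705|110⟩ + 0.1693|111⟩

H⊗3 gives amp(|y⟩) = (1/2√2) Σ_x (−1)^(x·y) amp(|x⟩), where x·y is the number of positions in which both x and y have a 1.
|000⟩: (-0.4259 + 0.9048)/(2√2) = 0.1693
|001⟩: (0.4259 + 0.9048)/(2√2) = 0.4705
|010⟩: (0.4259 - 0.9048)/(2√2) = -0.1693
|011⟩: (-0.4259 - 0.9048)/(2√2) = -0.4705
|100⟩: (-0.4259 - 0.9048)/(2√2) = -0.4705
|101⟩: (0.4259 - 0.9048)/(2√2) = -0.1693
|110⟩: (0.4259 + 0.9048)/(2√2) = 0.4705
|111⟩: (-0.4259 + 0.9048)/(2√2) = 0.1693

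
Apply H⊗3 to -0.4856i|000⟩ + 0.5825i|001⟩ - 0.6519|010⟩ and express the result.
(-0.2305 + 0.03426i)|000⟩ + (-0.2305 - 0.3776i)|001⟩ + (0.2305 + 0.03426i)|010⟩ + (0.2305 - 0.3776i)|011⟩ + (-0.2305 + 0.03426i)|100⟩ + (-0.2305 - 0.3776i)|101⟩ + (0.2305 + 0.03426i)|110⟩ + (0.2305 - 0.3776i)|111⟩

H⊗3 gives amp(|y⟩) = (1/2√2) Σ_x (−1)^(x·y) amp(|x⟩), where x·y is the number of positions in which both x and y have a 1.
|000⟩: (-0.4856i + 0.5825i - 0.6519)/(2√2) = (-0.2305 + 0.03426i)
|001⟩: (-0.4856i - 0.5825i - 0.6519)/(2√2) = (-0.2305 - 0.3776i)
|010⟩: (-0.4856i + 0.5825i + 0.6519)/(2√2) = (0.2305 + 0.03426i)
|011⟩: (-0.4856i - 0.5825i + 0.6519)/(2√2) = (0.2305 - 0.3776i)
|100⟩: (-0.4856i + 0.5825i - 0.6519)/(2√2) = (-0.2305 + 0.03426i)
|101⟩: (-0.4856i - 0.5825i - 0.6519)/(2√2) = (-0.2305 - 0.3776i)
|110⟩: (-0.4856i + 0.5825i + 0.6519)/(2√2) = (0.2305 + 0.03426i)
|111⟩: (-0.4856i - 0.5825i + 0.6519)/(2√2) = (0.2305 - 0.3776i)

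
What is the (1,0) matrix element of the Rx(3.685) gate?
-0.9633i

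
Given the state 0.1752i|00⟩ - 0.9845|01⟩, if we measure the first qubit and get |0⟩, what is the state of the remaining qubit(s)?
0.1752i|0⟩ - 0.9845|1⟩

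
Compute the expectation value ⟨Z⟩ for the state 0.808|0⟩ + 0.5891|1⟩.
0.3058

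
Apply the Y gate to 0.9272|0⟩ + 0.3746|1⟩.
-0.3746i|0⟩ + 0.9272i|1⟩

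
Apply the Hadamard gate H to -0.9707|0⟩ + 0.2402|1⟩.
-0.5165|0⟩ - 0.8562|1⟩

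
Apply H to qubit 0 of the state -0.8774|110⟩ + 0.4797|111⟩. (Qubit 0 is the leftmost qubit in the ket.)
-0.6204|010⟩ + 0.3392|011⟩ + 0.6204|110⟩ - 0.3392|111⟩

H on qubit 0 mixes each pair of kets that differ only in qubit 0: amplitudes (a, b) of (|…0…⟩, |…1…⟩) become ((a + b)/√2, (a − b)/√2). Kets absent from the input have amplitude 0.
(|010⟩, |110⟩): (a, b) = (0, -0.8774) → (-0.6204, 0.6204)
(|011⟩, |111⟩): (a, b) = (0, 0.4797) → (0.3392, -0.3392)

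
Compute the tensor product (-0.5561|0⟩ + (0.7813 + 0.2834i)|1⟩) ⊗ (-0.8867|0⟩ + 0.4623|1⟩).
0.4931|00⟩ - 0.2571|01⟩ + (-0.6928 - 0.2513i)|10⟩ + (0.3612 + 0.131i)|11⟩

amp(|b₁b₂…⟩) = product of the factor amplitudes for bits b₁, b₂, …; only kets whose every factor amplitude is nonzero survive.
|00⟩: (-0.5561)(-0.8867) = 0.4931
|01⟩: (-0.5561)(0.4623) = -0.2571
|10⟩: (0.7813 + 0.2834i)(-0.8867) = (-0.6928 - 0.2513i)
|11⟩: (0.7813 + 0.2834i)(0.4623) = (0.3612 + 0.131i)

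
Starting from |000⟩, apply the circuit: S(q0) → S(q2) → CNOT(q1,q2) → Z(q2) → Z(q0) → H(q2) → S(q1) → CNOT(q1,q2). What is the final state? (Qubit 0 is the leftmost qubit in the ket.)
1/√2|000⟩ + 1/√2|001⟩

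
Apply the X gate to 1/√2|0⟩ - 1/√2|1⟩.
-1/√2|0⟩ + 1/√2|1⟩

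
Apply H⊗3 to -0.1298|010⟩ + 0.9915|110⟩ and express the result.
0.3047|000⟩ + 0.3047|001⟩ - 0.3047|010⟩ - 0.3047|011⟩ - 0.3964|100⟩ - 0.3964|101⟩ + 0.3964|110⟩ + 0.3964|111⟩

H⊗3 gives amp(|y⟩) = (1/2√2) Σ_x (−1)^(x·y) amp(|x⟩), where x·y is the number of positions in which both x and y have a 1.
|000⟩: (-0.1298 + 0.9915)/(2√2) = 0.3047
|001⟩: (-0.1298 + 0.9915)/(2√2) = 0.3047
|010⟩: (0.1298 - 0.9915)/(2√2) = -0.3047
|011⟩: (0.1298 - 0.9915)/(2√2) = -0.3047
|100⟩: (-0.1298 - 0.9915)/(2√2) = -0.3964
|101⟩: (-0.1298 - 0.9915)/(2√2) = -0.3964
|110⟩: (0.1298 + 0.9915)/(2√2) = 0.3964
|111⟩: (0.1298 + 0.9915)/(2√2) = 0.3964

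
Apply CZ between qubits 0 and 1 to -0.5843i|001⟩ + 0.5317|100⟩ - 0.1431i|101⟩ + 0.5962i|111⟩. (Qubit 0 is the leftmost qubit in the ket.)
-0.5843i|001⟩ + 0.5317|100⟩ - 0.1431i|101⟩ - 0.5962i|111⟩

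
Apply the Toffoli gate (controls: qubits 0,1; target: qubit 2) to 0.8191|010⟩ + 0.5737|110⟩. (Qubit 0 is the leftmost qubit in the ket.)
0.8191|010⟩ + 0.5737|111⟩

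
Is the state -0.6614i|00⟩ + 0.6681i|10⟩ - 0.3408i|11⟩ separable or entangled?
Entangled

Writing the state as a|00⟩ + b|01⟩ + c|10⟩ + d|11⟩, it is a product state iff ad − bc = 0.
Here (a, b, c, d) = (-0.6614i, 0, 0.6681i, -0.3408i): ad − bc = (-0.6614i)(-0.3408i) − (0)(0.6681i) = -0.2254 ≠ 0, so the state is entangled.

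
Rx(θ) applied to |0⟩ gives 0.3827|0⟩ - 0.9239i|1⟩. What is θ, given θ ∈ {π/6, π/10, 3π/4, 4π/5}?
3π/4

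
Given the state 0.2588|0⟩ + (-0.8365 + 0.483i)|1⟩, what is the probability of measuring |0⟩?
0.06698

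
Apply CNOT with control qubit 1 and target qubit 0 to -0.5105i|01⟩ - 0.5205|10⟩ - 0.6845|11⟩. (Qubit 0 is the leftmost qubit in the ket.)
-0.6845|01⟩ - 0.5205|10⟩ - 0.5105i|11⟩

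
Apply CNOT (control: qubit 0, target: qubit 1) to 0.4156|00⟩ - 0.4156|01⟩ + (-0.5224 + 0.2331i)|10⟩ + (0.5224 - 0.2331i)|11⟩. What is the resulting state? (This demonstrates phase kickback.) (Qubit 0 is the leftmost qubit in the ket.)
0.4156|00⟩ - 0.4156|01⟩ + (0.5224 - 0.2331i)|10⟩ + (-0.5224 + 0.2331i)|11⟩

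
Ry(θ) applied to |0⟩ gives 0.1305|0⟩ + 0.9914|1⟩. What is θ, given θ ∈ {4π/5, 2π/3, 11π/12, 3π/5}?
11π/12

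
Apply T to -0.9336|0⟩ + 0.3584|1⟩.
-0.9336|0⟩ + (0.2534 + 0.2534i)|1⟩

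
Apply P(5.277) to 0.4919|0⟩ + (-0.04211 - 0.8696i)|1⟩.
0.4919|0⟩ + (-0.7572 - 0.4297i)|1⟩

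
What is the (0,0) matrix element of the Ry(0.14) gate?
0.9976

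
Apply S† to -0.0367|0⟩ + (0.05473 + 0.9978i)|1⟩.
-0.0367|0⟩ + (0.9978 - 0.05473i)|1⟩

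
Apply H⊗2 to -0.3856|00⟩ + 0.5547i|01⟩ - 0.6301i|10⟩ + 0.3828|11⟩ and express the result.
(-0.0014 - 0.0377i)|00⟩ + (-0.3842 - 0.5924i)|01⟩ + (-0.3842 + 0.5924i)|10⟩ + (-0.0014 + 0.0377i)|11⟩

H⊗2 gives amp(|y⟩) = (1/2) Σ_x (−1)^(x·y) amp(|x⟩), where x·y is the number of positions in which both x and y have a 1.
|00⟩: (-0.3856 + 0.5547i - 0.6301i + 0.3828)/2 = (-0.0014 - 0.0377i)
|01⟩: (-0.3856 - 0.5547i - 0.6301i - 0.3828)/2 = (-0.3842 - 0.5924i)
|10⟩: (-0.3856 + 0.5547i + 0.6301i - 0.3828)/2 = (-0.3842 + 0.5924i)
|11⟩: (-0.3856 - 0.5547i + 0.6301i + 0.3828)/2 = (-0.0014 + 0.0377i)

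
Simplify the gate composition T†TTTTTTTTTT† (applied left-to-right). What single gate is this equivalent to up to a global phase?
T†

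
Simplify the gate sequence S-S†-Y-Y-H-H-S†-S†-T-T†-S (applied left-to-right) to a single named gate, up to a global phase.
S†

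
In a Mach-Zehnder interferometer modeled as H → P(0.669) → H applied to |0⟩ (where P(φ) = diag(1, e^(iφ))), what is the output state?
(0.8922 + 0.3101i)|0⟩ + (0.1078 - 0.3101i)|1⟩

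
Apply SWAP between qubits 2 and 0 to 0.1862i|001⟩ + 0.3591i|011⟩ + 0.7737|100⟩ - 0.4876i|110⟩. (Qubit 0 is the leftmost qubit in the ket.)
0.7737|001⟩ - 0.4876i|011⟩ + 0.1862i|100⟩ + 0.3591i|110⟩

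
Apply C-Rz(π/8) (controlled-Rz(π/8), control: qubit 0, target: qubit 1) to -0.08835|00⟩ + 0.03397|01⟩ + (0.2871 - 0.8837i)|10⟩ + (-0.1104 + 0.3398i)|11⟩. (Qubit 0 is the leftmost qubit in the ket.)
-0.08835|00⟩ + 0.03397|01⟩ + (0.1092 - 0.9227i)|10⟩ + (-0.1746 + 0.3117i)|11⟩

C-Rz(π/8) leaves the control-|0⟩ kets |00⟩, |01⟩ unchanged and applies Rz(π/8) to qubit 1 on the control-|1⟩ pair (|10⟩, |11⟩).
Rz(π/8) = [[e^(−iθ/2), 0], [0, e^(iθ/2)]] with e^(±iθ/2) = cos(θ/2) ± i·sin(θ/2); θ = π/8, cos(θ/2) ≈ 0.980785, sin(θ/2) ≈ 0.19509.
With a = amp(|10⟩) = (0.2871 - 0.8837i) and b = amp(|11⟩) = (-0.1104 + 0.3398i):
new amp(|10⟩) = (0.980785 - 0.19509i)·a = (0.1092 - 0.9227i)
new amp(|11⟩) = (0.980785 + 0.19509i)·b = (-0.1746 + 0.3117i)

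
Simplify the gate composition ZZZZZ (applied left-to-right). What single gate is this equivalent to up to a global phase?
Z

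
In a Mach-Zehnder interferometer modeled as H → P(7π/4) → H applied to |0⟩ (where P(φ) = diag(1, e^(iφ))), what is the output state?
(0.8536 - (1/√8)i)|0⟩ + (0.1464 + (1/√8)i)|1⟩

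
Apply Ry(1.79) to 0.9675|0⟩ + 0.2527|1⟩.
0.408|0⟩ + 0.9129|1⟩

Ry(1.79) = [[cos(θ/2), −sin(θ/2)], [sin(θ/2), cos(θ/2)]]; θ = 1.79, cos(θ/2) ≈ 0.625519, sin(θ/2) ≈ 0.780209.
With a = amp(|0⟩) = 0.9675 and b = amp(|1⟩) = 0.2527:
new amp(|0⟩) = (0.625519)·a + (-0.780209)·b = 0.408
new amp(|1⟩) = (0.780209)·a + (0.625519)·b = 0.9129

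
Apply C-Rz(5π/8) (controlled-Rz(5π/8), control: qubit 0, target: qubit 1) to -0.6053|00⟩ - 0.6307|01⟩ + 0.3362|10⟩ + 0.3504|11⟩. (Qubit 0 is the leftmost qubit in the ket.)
-0.6053|00⟩ - 0.6307|01⟩ + (0.1868 - 0.2795i)|10⟩ + (0.1947 + 0.2913i)|11⟩

C-Rz(5π/8) leaves the control-|0⟩ kets |00⟩, |01⟩ unchanged and applies Rz(5π/8) to qubit 1 on the control-|1⟩ pair (|10⟩, |11⟩).
Rz(5π/8) = [[e^(−iθ/2), 0], [0, e^(iθ/2)]] with e^(±iθ/2) = cos(θ/2) ± i·sin(θ/2); θ = 5π/8, cos(θ/2) ≈ 0.55557, sin(θ/2) ≈ 0.83147.
With a = amp(|10⟩) = 0.3362 and b = amp(|11⟩) = 0.3504:
new amp(|10⟩) = (0.55557 - 0.83147i)·a = (0.1868 - 0.2795i)
new amp(|11⟩) = (0.55557 + 0.83147i)·b = (0.1947 + 0.2913i)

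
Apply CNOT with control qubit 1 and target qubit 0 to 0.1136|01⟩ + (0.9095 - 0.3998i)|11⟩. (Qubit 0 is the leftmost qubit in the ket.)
(0.9095 - 0.3998i)|01⟩ + 0.1136|11⟩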